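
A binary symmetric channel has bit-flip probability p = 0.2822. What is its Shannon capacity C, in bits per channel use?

For BSC with error probability p:
C = 1 - H(p) where H(p) is binary entropy
H(0.2822) = -0.2822 × log₂(0.2822) - 0.7178 × log₂(0.7178)
H(p) = 0.8584
C = 1 - 0.8584 = 0.1416 bits/use


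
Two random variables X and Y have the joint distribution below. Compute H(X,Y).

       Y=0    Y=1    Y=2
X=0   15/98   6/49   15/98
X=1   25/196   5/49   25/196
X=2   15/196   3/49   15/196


H(X,Y) = -Σ p(x,y) log₂ p(x,y)
  p(0,0)=15/98: -0.1531 × log₂(0.1531) = 0.4145
  p(0,1)=6/49: -0.1224 × log₂(0.1224) = 0.3710
  p(0,2)=15/98: -0.1531 × log₂(0.1531) = 0.4145
  p(1,0)=25/196: -0.1276 × log₂(0.1276) = 0.3789
  p(1,1)=5/49: -0.1020 × log₂(0.1020) = 0.3360
  p(1,2)=25/196: -0.1276 × log₂(0.1276) = 0.3789
  p(2,0)=15/196: -0.0765 × log₂(0.0765) = 0.2838
  p(2,1)=3/49: -0.0612 × log₂(0.0612) = 0.2467
  p(2,2)=15/196: -0.0765 × log₂(0.0765) = 0.2838
H(X,Y) = 3.1080 bits


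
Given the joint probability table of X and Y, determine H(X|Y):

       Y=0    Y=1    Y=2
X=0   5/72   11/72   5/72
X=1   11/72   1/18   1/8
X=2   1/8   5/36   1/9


H(X|Y) = Σ_y p(y) H(X|Y=y)
  p(Y=0) = 25/72, H(X|Y=0) = 1.5161
  p(Y=1) = 25/72, H(X|Y=1) = 1.4729
  p(Y=2) = 11/36, H(X|Y=2) = 1.5440
H(X|Y) = 0.3472×1.5161 + 0.3472×1.4729 + 0.3056×1.5440 = 1.5097 bits


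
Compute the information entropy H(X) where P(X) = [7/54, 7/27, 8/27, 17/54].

H(X) = -Σ p(x) log₂ p(x)
  -7/54 × log₂(7/54) = 0.3821
  -7/27 × log₂(7/27) = 0.5049
  -8/27 × log₂(8/27) = 0.5200
  -17/54 × log₂(17/54) = 0.5249
H(X) = 1.9319 bits


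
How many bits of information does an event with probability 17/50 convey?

Information content I(x) = -log₂(p(x))
I = -log₂(17/50) = -log₂(0.3400)
I = 1.5564 bits


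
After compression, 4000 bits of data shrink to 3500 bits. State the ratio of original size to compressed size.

Compression ratio = Original / Compressed
= 4000 / 3500 = 1.14:1


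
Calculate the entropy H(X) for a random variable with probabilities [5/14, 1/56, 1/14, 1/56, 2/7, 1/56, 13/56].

H(X) = -Σ p(x) log₂ p(x)
  -5/14 × log₂(5/14) = 0.5305
  -1/56 × log₂(1/56) = 0.1037
  -1/14 × log₂(1/14) = 0.2720
  -1/56 × log₂(1/56) = 0.1037
  -2/7 × log₂(2/7) = 0.5164
  -1/56 × log₂(1/56) = 0.1037
  -13/56 × log₂(13/56) = 0.4891
H(X) = 2.1191 bits


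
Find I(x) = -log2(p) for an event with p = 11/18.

Information content I(x) = -log₂(p(x))
I = -log₂(11/18) = -log₂(0.6111)
I = 0.7105 bits


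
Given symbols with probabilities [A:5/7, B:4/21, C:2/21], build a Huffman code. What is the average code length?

Huffman tree construction:
Combine smallest probabilities repeatedly
Resulting codes:
  A: 1 (length 1)
  B: 01 (length 2)
  C: 00 (length 2)
Average length = Σ p(s) × length(s) = 1.2857 bits


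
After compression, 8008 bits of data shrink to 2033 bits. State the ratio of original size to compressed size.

Compression ratio = Original / Compressed
= 8008 / 2033 = 3.94:1


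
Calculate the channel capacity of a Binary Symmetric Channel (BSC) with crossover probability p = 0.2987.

For BSC with error probability p:
C = 1 - H(p) where H(p) is binary entropy
H(0.2987) = -0.2987 × log₂(0.2987) - 0.7013 × log₂(0.7013)
H(p) = 0.8797
C = 1 - 0.8797 = 0.1203 bits/use


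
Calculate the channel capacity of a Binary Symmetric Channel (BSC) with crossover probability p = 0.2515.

For BSC with error probability p:
C = 1 - H(p) where H(p) is binary entropy
H(0.2515) = -0.2515 × log₂(0.2515) - 0.7485 × log₂(0.7485)
H(p) = 0.8136
C = 1 - 0.8136 = 0.1864 bits/use


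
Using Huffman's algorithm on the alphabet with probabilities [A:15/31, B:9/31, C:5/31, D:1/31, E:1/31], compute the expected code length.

Huffman tree construction:
Combine smallest probabilities repeatedly
Resulting codes:
  A: 0 (length 1)
  B: 11 (length 2)
  C: 101 (length 3)
  D: 1000 (length 4)
  E: 1001 (length 4)
Average length = Σ p(s) × length(s) = 1.8065 bits


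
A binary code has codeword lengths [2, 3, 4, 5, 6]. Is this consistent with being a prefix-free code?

Kraft inequality: Σ 2^(-l_i) ≤ 1 for prefix-free code
Calculating: 2^(-2) + 2^(-3) + 2^(-4) + 2^(-5) + 2^(-6)
= 0.25 + 0.125 + 0.0625 + 0.03125 + 0.015625
= 0.4844
Since 0.4844 ≤ 1, prefix-free code exists


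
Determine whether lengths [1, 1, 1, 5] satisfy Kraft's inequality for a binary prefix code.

Kraft inequality: Σ 2^(-l_i) ≤ 1 for prefix-free code
Calculating: 2^(-1) + 2^(-1) + 2^(-1) + 2^(-5)
= 0.5 + 0.5 + 0.5 + 0.03125
= 1.5312
Since 1.5312 > 1, prefix-free code does not exist


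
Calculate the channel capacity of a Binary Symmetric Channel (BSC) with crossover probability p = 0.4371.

For BSC with error probability p:
C = 1 - H(p) where H(p) is binary entropy
H(0.4371) = -0.4371 × log₂(0.4371) - 0.5629 × log₂(0.5629)
H(p) = 0.9886
C = 1 - 0.9886 = 0.0114 bits/use


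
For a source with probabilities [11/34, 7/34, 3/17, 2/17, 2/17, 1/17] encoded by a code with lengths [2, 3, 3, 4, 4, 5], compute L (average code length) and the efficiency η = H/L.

Average length L = Σ p_i × l_i = 3.0294 bits
Entropy H = 2.4047 bits
Efficiency η = H/L × 100% = 79.38%


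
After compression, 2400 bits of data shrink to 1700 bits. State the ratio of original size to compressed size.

Compression ratio = Original / Compressed
= 2400 / 1700 = 1.41:1


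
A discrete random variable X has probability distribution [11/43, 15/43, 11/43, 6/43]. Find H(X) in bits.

H(X) = -Σ p(x) log₂ p(x)
  -11/43 × log₂(11/43) = 0.5031
  -15/43 × log₂(15/43) = 0.5300
  -11/43 × log₂(11/43) = 0.5031
  -6/43 × log₂(6/43) = 0.3965
H(X) = 1.9328 bits


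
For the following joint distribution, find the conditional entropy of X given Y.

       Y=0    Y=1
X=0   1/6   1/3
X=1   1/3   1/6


H(X|Y) = Σ_y p(y) H(X|Y=y)
  p(Y=0) = 1/2, H(X|Y=0) = 0.9183
  p(Y=1) = 1/2, H(X|Y=1) = 0.9183
H(X|Y) = 0.5000×0.9183 + 0.5000×0.9183 = 0.9183 bits


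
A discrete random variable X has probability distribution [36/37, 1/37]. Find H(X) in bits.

H(X) = -Σ p(x) log₂ p(x)
  -36/37 × log₂(36/37) = 0.0385
  -1/37 × log₂(1/37) = 0.1408
H(X) = 0.1793 bits


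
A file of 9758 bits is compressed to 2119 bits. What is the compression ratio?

Compression ratio = Original / Compressed
= 9758 / 2119 = 4.61:1


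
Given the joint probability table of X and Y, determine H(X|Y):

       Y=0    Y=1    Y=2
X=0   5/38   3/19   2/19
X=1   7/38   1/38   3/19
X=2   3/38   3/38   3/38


H(X|Y) = Σ_y p(y) H(X|Y=y)
  p(Y=0) = 15/38, H(X|Y=0) = 1.5058
  p(Y=1) = 5/19, H(X|Y=1) = 1.2955
  p(Y=2) = 13/38, H(X|Y=2) = 1.5262
H(X|Y) = 0.3947×1.5058 + 0.2632×1.2955 + 0.3421×1.5262 = 1.4574 bits


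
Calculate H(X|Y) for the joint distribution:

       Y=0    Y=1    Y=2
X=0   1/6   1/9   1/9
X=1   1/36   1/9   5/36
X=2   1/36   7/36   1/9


H(X|Y) = Σ_y p(y) H(X|Y=y)
  p(Y=0) = 2/9, H(X|Y=0) = 1.0613
  p(Y=1) = 5/12, H(X|Y=1) = 1.5301
  p(Y=2) = 13/36, H(X|Y=2) = 1.5766
H(X|Y) = 0.2222×1.0613 + 0.4167×1.5301 + 0.3611×1.5766 = 1.4427 bits


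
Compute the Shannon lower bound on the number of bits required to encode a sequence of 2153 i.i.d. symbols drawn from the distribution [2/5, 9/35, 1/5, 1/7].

Entropy H = 1.8980 bits/symbol
Minimum bits = H × n = 1.8980 × 2153
= 4086.49 bits


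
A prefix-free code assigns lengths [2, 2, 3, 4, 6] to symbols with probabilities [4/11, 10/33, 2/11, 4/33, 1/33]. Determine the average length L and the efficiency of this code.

Average length L = Σ p_i × l_i = 2.5455 bits
Entropy H = 2.0217 bits
Efficiency η = H/L × 100% = 79.42%


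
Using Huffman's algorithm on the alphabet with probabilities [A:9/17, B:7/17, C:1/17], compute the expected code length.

Huffman tree construction:
Combine smallest probabilities repeatedly
Resulting codes:
  A: 1 (length 1)
  B: 01 (length 2)
  C: 00 (length 2)
Average length = Σ p(s) × length(s) = 1.4706 bits


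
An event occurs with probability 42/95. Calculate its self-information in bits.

Information content I(x) = -log₂(p(x))
I = -log₂(42/95) = -log₂(0.4421)
I = 1.1775 bits


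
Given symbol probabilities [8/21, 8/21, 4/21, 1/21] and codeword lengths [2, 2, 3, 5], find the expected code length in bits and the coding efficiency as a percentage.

Average length L = Σ p_i × l_i = 2.3333 bits
Entropy H = 1.7257 bits
Efficiency η = H/L × 100% = 73.96%


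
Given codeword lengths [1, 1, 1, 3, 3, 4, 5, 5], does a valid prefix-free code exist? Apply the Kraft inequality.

Kraft inequality: Σ 2^(-l_i) ≤ 1 for prefix-free code
Calculating: 2^(-1) + 2^(-1) + 2^(-1) + 2^(-3) + 2^(-3) + 2^(-4) + 2^(-5) + 2^(-5)
= 0.5 + 0.5 + 0.5 + 0.125 + 0.125 + 0.0625 + 0.03125 + 0.03125
= 1.8750
Since 1.8750 > 1, prefix-free code does not exist


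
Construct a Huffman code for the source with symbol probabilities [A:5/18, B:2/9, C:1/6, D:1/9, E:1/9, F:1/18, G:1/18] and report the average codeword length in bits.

Huffman tree construction:
Combine smallest probabilities repeatedly
Resulting codes:
  A: 10 (length 2)
  B: 00 (length 2)
  C: 111 (length 3)
  D: 010 (length 3)
  E: 011 (length 3)
  F: 1100 (length 4)
  G: 1101 (length 4)
Average length = Σ p(s) × length(s) = 2.6111 bits


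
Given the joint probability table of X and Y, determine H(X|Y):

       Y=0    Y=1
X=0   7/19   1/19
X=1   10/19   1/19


H(X|Y) = Σ_y p(y) H(X|Y=y)
  p(Y=0) = 17/19, H(X|Y=0) = 0.9774
  p(Y=1) = 2/19, H(X|Y=1) = 1.0000
H(X|Y) = 0.8947×0.9774 + 0.1053×1.0000 = 0.9798 bits


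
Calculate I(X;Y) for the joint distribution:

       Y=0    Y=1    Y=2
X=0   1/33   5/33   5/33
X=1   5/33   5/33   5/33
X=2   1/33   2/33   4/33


H(X) = 1.5199, H(Y) = 1.5300, H(X,Y) = 2.9823
I(X;Y) = H(X) + H(Y) - H(X,Y) = 0.0676 bits


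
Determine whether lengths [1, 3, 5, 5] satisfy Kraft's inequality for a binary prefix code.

Kraft inequality: Σ 2^(-l_i) ≤ 1 for prefix-free code
Calculating: 2^(-1) + 2^(-3) + 2^(-5) + 2^(-5)
= 0.5 + 0.125 + 0.03125 + 0.03125
= 0.6875
Since 0.6875 ≤ 1, prefix-free code exists


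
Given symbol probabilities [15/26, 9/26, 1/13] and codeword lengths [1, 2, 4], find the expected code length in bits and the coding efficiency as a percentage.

Average length L = Σ p_i × l_i = 1.5769 bits
Entropy H = 1.2723 bits
Efficiency η = H/L × 100% = 80.68%


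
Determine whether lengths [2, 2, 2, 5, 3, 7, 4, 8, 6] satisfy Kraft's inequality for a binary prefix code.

Kraft inequality: Σ 2^(-l_i) ≤ 1 for prefix-free code
Calculating: 2^(-2) + 2^(-2) + 2^(-2) + 2^(-5) + 2^(-3) + 2^(-7) + 2^(-4) + 2^(-8) + 2^(-6)
= 0.25 + 0.25 + 0.25 + 0.03125 + 0.125 + 0.0078125 + 0.0625 + 0.00390625 + 0.015625
= 0.9961
Since 0.9961 ≤ 1, prefix-free code exists


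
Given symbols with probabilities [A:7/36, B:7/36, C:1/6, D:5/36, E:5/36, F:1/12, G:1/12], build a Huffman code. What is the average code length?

Huffman tree construction:
Combine smallest probabilities repeatedly
Resulting codes:
  A: 00 (length 2)
  B: 01 (length 2)
  C: 110 (length 3)
  D: 100 (length 3)
  E: 101 (length 3)
  F: 1110 (length 4)
  G: 1111 (length 4)
Average length = Σ p(s) × length(s) = 2.7778 bits


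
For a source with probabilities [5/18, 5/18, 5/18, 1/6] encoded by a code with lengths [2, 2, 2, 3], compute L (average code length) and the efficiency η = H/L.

Average length L = Σ p_i × l_i = 2.1667 bits
Entropy H = 1.9708 bits
Efficiency η = H/L × 100% = 90.96%


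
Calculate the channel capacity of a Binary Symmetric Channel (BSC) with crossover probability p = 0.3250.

For BSC with error probability p:
C = 1 - H(p) where H(p) is binary entropy
H(0.3250) = -0.3250 × log₂(0.3250) - 0.6750 × log₂(0.6750)
H(p) = 0.9097
C = 1 - 0.9097 = 0.0903 bits/use


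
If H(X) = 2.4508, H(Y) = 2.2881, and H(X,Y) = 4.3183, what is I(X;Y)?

I(X;Y) = H(X) + H(Y) - H(X,Y)
I(X;Y) = 2.4508 + 2.2881 - 4.3183 = 0.4206 bits


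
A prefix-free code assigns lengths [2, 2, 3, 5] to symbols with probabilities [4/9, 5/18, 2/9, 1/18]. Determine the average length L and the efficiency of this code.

Average length L = Σ p_i × l_i = 2.3889 bits
Entropy H = 1.7472 bits
Efficiency η = H/L × 100% = 73.14%


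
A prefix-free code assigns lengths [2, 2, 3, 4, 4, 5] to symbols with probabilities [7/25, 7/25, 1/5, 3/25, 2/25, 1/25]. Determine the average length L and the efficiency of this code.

Average length L = Σ p_i × l_i = 2.7200 bits
Entropy H = 2.3372 bits
Efficiency η = H/L × 100% = 85.92%


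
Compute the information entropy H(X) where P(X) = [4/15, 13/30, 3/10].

H(X) = -Σ p(x) log₂ p(x)
  -4/15 × log₂(4/15) = 0.5085
  -13/30 × log₂(13/30) = 0.5228
  -3/10 × log₂(3/10) = 0.5211
H(X) = 1.5524 bits


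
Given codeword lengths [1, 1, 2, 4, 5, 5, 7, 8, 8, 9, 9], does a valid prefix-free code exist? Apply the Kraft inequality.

Kraft inequality: Σ 2^(-l_i) ≤ 1 for prefix-free code
Calculating: 2^(-1) + 2^(-1) + 2^(-2) + 2^(-4) + 2^(-5) + 2^(-5) + 2^(-7) + 2^(-8) + 2^(-8) + 2^(-9) + 2^(-9)
= 0.5 + 0.5 + 0.25 + 0.0625 + 0.03125 + 0.03125 + 0.0078125 + 0.00390625 + 0.00390625 + 0.001953125 + 0.001953125
= 1.3945
Since 1.3945 > 1, prefix-free code does not exist


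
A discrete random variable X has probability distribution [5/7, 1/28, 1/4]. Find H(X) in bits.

H(X) = -Σ p(x) log₂ p(x)
  -5/7 × log₂(5/7) = 0.3467
  -1/28 × log₂(1/28) = 0.1717
  -1/4 × log₂(1/4) = 0.5000
H(X) = 1.0184 bits


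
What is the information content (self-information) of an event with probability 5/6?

Information content I(x) = -log₂(p(x))
I = -log₂(5/6) = -log₂(0.8333)
I = 0.2630 bits


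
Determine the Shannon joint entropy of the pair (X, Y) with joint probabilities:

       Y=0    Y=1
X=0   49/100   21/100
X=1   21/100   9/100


H(X,Y) = -Σ p(x,y) log₂ p(x,y)
  p(0,0)=49/100: -0.4900 × log₂(0.4900) = 0.5043
  p(0,1)=21/100: -0.2100 × log₂(0.2100) = 0.4728
  p(1,0)=21/100: -0.2100 × log₂(0.2100) = 0.4728
  p(1,1)=9/100: -0.0900 × log₂(0.0900) = 0.3127
H(X,Y) = 1.7626 bits


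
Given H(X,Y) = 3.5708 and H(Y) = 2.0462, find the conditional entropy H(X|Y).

Chain rule: H(X,Y) = H(X|Y) + H(Y)
H(X|Y) = H(X,Y) - H(Y) = 3.5708 - 2.0462 = 1.5246 bits


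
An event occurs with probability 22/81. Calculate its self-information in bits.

Information content I(x) = -log₂(p(x))
I = -log₂(22/81) = -log₂(0.2716)
I = 1.8804 bits


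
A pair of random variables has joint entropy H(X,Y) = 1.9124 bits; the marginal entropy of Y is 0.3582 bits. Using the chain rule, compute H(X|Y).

Chain rule: H(X,Y) = H(X|Y) + H(Y)
H(X|Y) = H(X,Y) - H(Y) = 1.9124 - 0.3582 = 1.5542 bits


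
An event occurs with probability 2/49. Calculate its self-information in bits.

Information content I(x) = -log₂(p(x))
I = -log₂(2/49) = -log₂(0.0408)
I = 4.6147 bits


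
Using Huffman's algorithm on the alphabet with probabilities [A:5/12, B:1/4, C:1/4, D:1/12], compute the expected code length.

Huffman tree construction:
Combine smallest probabilities repeatedly
Resulting codes:
  A: 0 (length 1)
  B: 111 (length 3)
  C: 10 (length 2)
  D: 110 (length 3)
Average length = Σ p(s) × length(s) = 1.9167 bits


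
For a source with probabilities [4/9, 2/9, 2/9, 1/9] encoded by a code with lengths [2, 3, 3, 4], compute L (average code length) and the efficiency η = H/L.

Average length L = Σ p_i × l_i = 2.6667 bits
Entropy H = 1.8366 bits
Efficiency η = H/L × 100% = 68.87%


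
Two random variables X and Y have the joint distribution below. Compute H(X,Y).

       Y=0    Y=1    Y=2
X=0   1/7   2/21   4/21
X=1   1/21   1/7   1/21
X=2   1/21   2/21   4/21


H(X,Y) = -Σ p(x,y) log₂ p(x,y)
  p(0,0)=1/7: -0.1429 × log₂(0.1429) = 0.4011
  p(0,1)=2/21: -0.0952 × log₂(0.0952) = 0.3231
  p(0,2)=4/21: -0.1905 × log₂(0.1905) = 0.4557
  p(1,0)=1/21: -0.0476 × log₂(0.0476) = 0.2092
  p(1,1)=1/7: -0.1429 × log₂(0.1429) = 0.4011
  p(1,2)=1/21: -0.0476 × log₂(0.0476) = 0.2092
  p(2,0)=1/21: -0.0476 × log₂(0.0476) = 0.2092
  p(2,1)=2/21: -0.0952 × log₂(0.0952) = 0.3231
  p(2,2)=4/21: -0.1905 × log₂(0.1905) = 0.4557
H(X,Y) = 2.9871 bits


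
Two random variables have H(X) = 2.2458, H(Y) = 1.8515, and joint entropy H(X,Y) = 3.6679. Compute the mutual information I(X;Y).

I(X;Y) = H(X) + H(Y) - H(X,Y)
I(X;Y) = 2.2458 + 1.8515 - 3.6679 = 0.4294 bits


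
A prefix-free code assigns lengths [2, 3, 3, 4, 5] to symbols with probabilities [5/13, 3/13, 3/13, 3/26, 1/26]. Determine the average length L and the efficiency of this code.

Average length L = Σ p_i × l_i = 2.8077 bits
Entropy H = 2.0468 bits
Efficiency η = H/L × 100% = 72.90%


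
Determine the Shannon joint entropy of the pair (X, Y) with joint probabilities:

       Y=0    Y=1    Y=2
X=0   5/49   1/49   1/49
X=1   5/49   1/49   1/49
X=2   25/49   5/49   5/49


H(X,Y) = -Σ p(x,y) log₂ p(x,y)
  p(0,0)=5/49: -0.1020 × log₂(0.1020) = 0.3360
  p(0,1)=1/49: -0.0204 × log₂(0.0204) = 0.1146
  p(0,2)=1/49: -0.0204 × log₂(0.0204) = 0.1146
  p(1,0)=5/49: -0.1020 × log₂(0.1020) = 0.3360
  p(1,1)=1/49: -0.0204 × log₂(0.0204) = 0.1146
  p(1,2)=1/49: -0.0204 × log₂(0.0204) = 0.1146
  p(2,0)=25/49: -0.5102 × log₂(0.5102) = 0.4953
  p(2,1)=5/49: -0.1020 × log₂(0.1020) = 0.3360
  p(2,2)=5/49: -0.1020 × log₂(0.1020) = 0.3360
H(X,Y) = 2.2977 bits


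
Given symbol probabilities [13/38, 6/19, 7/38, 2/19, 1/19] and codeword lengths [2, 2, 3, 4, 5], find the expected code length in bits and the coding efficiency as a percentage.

Average length L = Σ p_i × l_i = 2.5526 bits
Entropy H = 2.0696 bits
Efficiency η = H/L × 100% = 81.08%


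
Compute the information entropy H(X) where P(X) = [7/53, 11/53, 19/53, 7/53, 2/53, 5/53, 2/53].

H(X) = -Σ p(x) log₂ p(x)
  -7/53 × log₂(7/53) = 0.3857
  -11/53 × log₂(11/53) = 0.4708
  -19/53 × log₂(19/53) = 0.5306
  -7/53 × log₂(7/53) = 0.3857
  -2/53 × log₂(2/53) = 0.1784
  -5/53 × log₂(5/53) = 0.3213
  -2/53 × log₂(2/53) = 0.1784
H(X) = 2.4510 bits


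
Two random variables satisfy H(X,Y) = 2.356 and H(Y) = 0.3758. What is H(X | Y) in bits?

Chain rule: H(X,Y) = H(X|Y) + H(Y)
H(X|Y) = H(X,Y) - H(Y) = 2.356 - 0.3758 = 1.9802 bits


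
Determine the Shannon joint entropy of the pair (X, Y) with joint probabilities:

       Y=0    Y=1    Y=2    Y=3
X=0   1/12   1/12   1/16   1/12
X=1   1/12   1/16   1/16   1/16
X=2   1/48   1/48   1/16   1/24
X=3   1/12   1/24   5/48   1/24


H(X,Y) = -Σ p(x,y) log₂ p(x,y)
  p(0,0)=1/12: -0.0833 × log₂(0.0833) = 0.2987
  p(0,1)=1/12: -0.0833 × log₂(0.0833) = 0.2987
  p(0,2)=1/16: -0.0625 × log₂(0.0625) = 0.2500
  p(0,3)=1/12: -0.0833 × log₂(0.0833) = 0.2987
  p(1,0)=1/12: -0.0833 × log₂(0.0833) = 0.2987
  p(1,1)=1/16: -0.0625 × log₂(0.0625) = 0.2500
  p(1,2)=1/16: -0.0625 × log₂(0.0625) = 0.2500
  p(1,3)=1/16: -0.0625 × log₂(0.0625) = 0.2500
  p(2,0)=1/48: -0.0208 × log₂(0.0208) = 0.1164
  p(2,1)=1/48: -0.0208 × log₂(0.0208) = 0.1164
  p(2,2)=1/16: -0.0625 × log₂(0.0625) = 0.2500
  p(2,3)=1/24: -0.0417 × log₂(0.0417) = 0.1910
  p(3,0)=1/12: -0.0833 × log₂(0.0833) = 0.2987
  p(3,1)=1/24: -0.0417 × log₂(0.0417) = 0.1910
  p(3,2)=5/48: -0.1042 × log₂(0.1042) = 0.3399
  p(3,3)=1/24: -0.0417 × log₂(0.0417) = 0.1910
H(X,Y) = 3.8895 bits


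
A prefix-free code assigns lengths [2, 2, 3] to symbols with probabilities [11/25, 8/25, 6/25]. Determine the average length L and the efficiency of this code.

Average length L = Σ p_i × l_i = 2.2400 bits
Entropy H = 1.5413 bits
Efficiency η = H/L × 100% = 68.81%


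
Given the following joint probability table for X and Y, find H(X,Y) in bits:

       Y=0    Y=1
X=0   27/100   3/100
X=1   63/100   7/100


H(X,Y) = -Σ p(x,y) log₂ p(x,y)
  p(0,0)=27/100: -0.2700 × log₂(0.2700) = 0.5100
  p(0,1)=3/100: -0.0300 × log₂(0.0300) = 0.1518
  p(1,0)=63/100: -0.6300 × log₂(0.6300) = 0.4199
  p(1,1)=7/100: -0.0700 × log₂(0.0700) = 0.2686
H(X,Y) = 1.3503 bits


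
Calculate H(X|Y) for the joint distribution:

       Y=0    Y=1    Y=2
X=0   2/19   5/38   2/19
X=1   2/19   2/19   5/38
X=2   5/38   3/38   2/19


H(X|Y) = Σ_y p(y) H(X|Y=y)
  p(Y=0) = 13/38, H(X|Y=0) = 1.5766
  p(Y=1) = 6/19, H(X|Y=1) = 1.5546
  p(Y=2) = 13/38, H(X|Y=2) = 1.5766
H(X|Y) = 0.3421×1.5766 + 0.3158×1.5546 + 0.3421×1.5766 = 1.5697 bits


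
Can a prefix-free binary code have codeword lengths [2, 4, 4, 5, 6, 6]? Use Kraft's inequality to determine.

Kraft inequality: Σ 2^(-l_i) ≤ 1 for prefix-free code
Calculating: 2^(-2) + 2^(-4) + 2^(-4) + 2^(-5) + 2^(-6) + 2^(-6)
= 0.25 + 0.0625 + 0.0625 + 0.03125 + 0.015625 + 0.015625
= 0.4375
Since 0.4375 ≤ 1, prefix-free code exists


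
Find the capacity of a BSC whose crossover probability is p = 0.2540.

For BSC with error probability p:
C = 1 - H(p) where H(p) is binary entropy
H(0.2540) = -0.2540 × log₂(0.2540) - 0.7460 × log₂(0.7460)
H(p) = 0.8176
C = 1 - 0.8176 = 0.1824 bits/use


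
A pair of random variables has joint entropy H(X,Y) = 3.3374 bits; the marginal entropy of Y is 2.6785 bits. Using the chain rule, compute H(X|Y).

Chain rule: H(X,Y) = H(X|Y) + H(Y)
H(X|Y) = H(X,Y) - H(Y) = 3.3374 - 2.6785 = 0.6589 bits


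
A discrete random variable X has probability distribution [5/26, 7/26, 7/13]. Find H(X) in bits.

H(X) = -Σ p(x) log₂ p(x)
  -5/26 × log₂(5/26) = 0.4574
  -7/26 × log₂(7/26) = 0.5097
  -7/13 × log₂(7/13) = 0.4809
H(X) = 1.4480 bits


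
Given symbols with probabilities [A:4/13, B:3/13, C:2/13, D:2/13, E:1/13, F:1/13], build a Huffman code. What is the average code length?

Huffman tree construction:
Combine smallest probabilities repeatedly
Resulting codes:
  A: 10 (length 2)
  B: 01 (length 2)
  C: 110 (length 3)
  D: 111 (length 3)
  E: 000 (length 3)
  F: 001 (length 3)
Average length = Σ p(s) × length(s) = 2.4615 bits


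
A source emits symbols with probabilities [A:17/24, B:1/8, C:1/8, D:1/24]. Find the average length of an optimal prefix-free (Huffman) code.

Huffman tree construction:
Combine smallest probabilities repeatedly
Resulting codes:
  A: 1 (length 1)
  B: 011 (length 3)
  C: 00 (length 2)
  D: 010 (length 3)
Average length = Σ p(s) × length(s) = 1.4583 bits


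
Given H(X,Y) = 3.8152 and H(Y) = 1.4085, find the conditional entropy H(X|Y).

Chain rule: H(X,Y) = H(X|Y) + H(Y)
H(X|Y) = H(X,Y) - H(Y) = 3.8152 - 1.4085 = 2.4067 bits


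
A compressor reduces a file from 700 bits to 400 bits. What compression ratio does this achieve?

Compression ratio = Original / Compressed
= 700 / 400 = 1.75:1


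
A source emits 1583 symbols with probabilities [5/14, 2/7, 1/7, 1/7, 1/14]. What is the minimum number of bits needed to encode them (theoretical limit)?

Entropy H = 2.1210 bits/symbol
Minimum bits = H × n = 2.1210 × 1583
= 3357.47 bits


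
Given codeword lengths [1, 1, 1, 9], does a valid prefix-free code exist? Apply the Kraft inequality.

Kraft inequality: Σ 2^(-l_i) ≤ 1 for prefix-free code
Calculating: 2^(-1) + 2^(-1) + 2^(-1) + 2^(-9)
= 0.5 + 0.5 + 0.5 + 0.001953125
= 1.5020
Since 1.5020 > 1, prefix-free code does not exist


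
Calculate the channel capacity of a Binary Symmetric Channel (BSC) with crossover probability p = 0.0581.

For BSC with error probability p:
C = 1 - H(p) where H(p) is binary entropy
H(0.0581) = -0.0581 × log₂(0.0581) - 0.9419 × log₂(0.9419)
H(p) = 0.3199
C = 1 - 0.3199 = 0.6801 bits/use


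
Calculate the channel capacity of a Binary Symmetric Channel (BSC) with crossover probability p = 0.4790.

For BSC with error probability p:
C = 1 - H(p) where H(p) is binary entropy
H(0.4790) = -0.4790 × log₂(0.4790) - 0.5210 × log₂(0.5210)
H(p) = 0.9987
C = 1 - 0.9987 = 0.0013 bits/use


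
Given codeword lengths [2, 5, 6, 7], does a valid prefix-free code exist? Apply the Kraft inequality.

Kraft inequality: Σ 2^(-l_i) ≤ 1 for prefix-free code
Calculating: 2^(-2) + 2^(-5) + 2^(-6) + 2^(-7)
= 0.25 + 0.03125 + 0.015625 + 0.0078125
= 0.3047
Since 0.3047 ≤ 1, prefix-free code exists


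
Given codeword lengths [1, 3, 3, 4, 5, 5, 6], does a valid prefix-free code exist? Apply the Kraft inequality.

Kraft inequality: Σ 2^(-l_i) ≤ 1 for prefix-free code
Calculating: 2^(-1) + 2^(-3) + 2^(-3) + 2^(-4) + 2^(-5) + 2^(-5) + 2^(-6)
= 0.5 + 0.125 + 0.125 + 0.0625 + 0.03125 + 0.03125 + 0.015625
= 0.8906
Since 0.8906 ≤ 1, prefix-free code exists


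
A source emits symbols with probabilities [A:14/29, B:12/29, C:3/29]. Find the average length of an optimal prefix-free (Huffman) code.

Huffman tree construction:
Combine smallest probabilities repeatedly
Resulting codes:
  A: 0 (length 1)
  B: 11 (length 2)
  C: 10 (length 2)
Average length = Σ p(s) × length(s) = 1.5172 bits


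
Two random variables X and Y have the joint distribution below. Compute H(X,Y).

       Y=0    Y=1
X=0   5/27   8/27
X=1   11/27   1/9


H(X,Y) = -Σ p(x,y) log₂ p(x,y)
  p(0,0)=5/27: -0.1852 × log₂(0.1852) = 0.4505
  p(0,1)=8/27: -0.2963 × log₂(0.2963) = 0.5200
  p(1,0)=11/27: -0.4074 × log₂(0.4074) = 0.5278
  p(1,1)=1/9: -0.1111 × log₂(0.1111) = 0.3522
H(X,Y) = 1.8505 bits


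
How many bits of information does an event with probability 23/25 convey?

Information content I(x) = -log₂(p(x))
I = -log₂(23/25) = -log₂(0.9200)
I = 0.1203 bits


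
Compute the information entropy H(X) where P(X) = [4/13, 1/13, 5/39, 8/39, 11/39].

H(X) = -Σ p(x) log₂ p(x)
  -4/13 × log₂(4/13) = 0.5232
  -1/13 × log₂(1/13) = 0.2846
  -5/39 × log₂(5/39) = 0.3799
  -8/39 × log₂(8/39) = 0.4688
  -11/39 × log₂(11/39) = 0.5150
H(X) = 2.1716 bits


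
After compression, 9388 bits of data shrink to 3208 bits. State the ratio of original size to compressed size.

Compression ratio = Original / Compressed
= 9388 / 3208 = 2.93:1


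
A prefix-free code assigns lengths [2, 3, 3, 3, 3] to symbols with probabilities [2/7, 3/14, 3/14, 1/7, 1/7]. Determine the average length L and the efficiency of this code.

Average length L = Σ p_i × l_i = 2.7143 bits
Entropy H = 2.2709 bits
Efficiency η = H/L × 100% = 83.67%


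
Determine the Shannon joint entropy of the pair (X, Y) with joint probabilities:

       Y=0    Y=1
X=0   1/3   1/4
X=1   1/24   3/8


H(X,Y) = -Σ p(x,y) log₂ p(x,y)
  p(0,0)=1/3: -0.3333 × log₂(0.3333) = 0.5283
  p(0,1)=1/4: -0.2500 × log₂(0.2500) = 0.5000
  p(1,0)=1/24: -0.0417 × log₂(0.0417) = 0.1910
  p(1,1)=3/8: -0.3750 × log₂(0.3750) = 0.5306
H(X,Y) = 1.7500 bits


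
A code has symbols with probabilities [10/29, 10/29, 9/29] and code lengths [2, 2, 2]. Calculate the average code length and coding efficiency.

Average length L = Σ p_i × l_i = 2.0000 bits
Entropy H = 1.5832 bits
Efficiency η = H/L × 100% = 79.16%


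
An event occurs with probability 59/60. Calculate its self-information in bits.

Information content I(x) = -log₂(p(x))
I = -log₂(59/60) = -log₂(0.9833)
I = 0.0242 bits


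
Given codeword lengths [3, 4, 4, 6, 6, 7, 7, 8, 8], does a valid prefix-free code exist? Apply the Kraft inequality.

Kraft inequality: Σ 2^(-l_i) ≤ 1 for prefix-free code
Calculating: 2^(-3) + 2^(-4) + 2^(-4) + 2^(-6) + 2^(-6) + 2^(-7) + 2^(-7) + 2^(-8) + 2^(-8)
= 0.125 + 0.0625 + 0.0625 + 0.015625 + 0.015625 + 0.0078125 + 0.0078125 + 0.00390625 + 0.00390625
= 0.3047
Since 0.3047 ≤ 1, prefix-free code exists


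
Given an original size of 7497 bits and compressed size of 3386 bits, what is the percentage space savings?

Space savings = (1 - Compressed/Original) × 100%
= (1 - 3386/7497) × 100%
= 54.84%


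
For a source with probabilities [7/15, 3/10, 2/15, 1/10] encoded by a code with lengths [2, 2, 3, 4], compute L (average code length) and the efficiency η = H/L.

Average length L = Σ p_i × l_i = 2.3333 bits
Entropy H = 1.7540 bits
Efficiency η = H/L × 100% = 75.17%


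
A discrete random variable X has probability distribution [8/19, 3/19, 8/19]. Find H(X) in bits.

H(X) = -Σ p(x) log₂ p(x)
  -8/19 × log₂(8/19) = 0.5254
  -3/19 × log₂(3/19) = 0.4205
  -8/19 × log₂(8/19) = 0.5254
H(X) = 1.4714 bits


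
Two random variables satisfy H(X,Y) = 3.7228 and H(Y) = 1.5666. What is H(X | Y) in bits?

Chain rule: H(X,Y) = H(X|Y) + H(Y)
H(X|Y) = H(X,Y) - H(Y) = 3.7228 - 1.5666 = 2.1562 bits


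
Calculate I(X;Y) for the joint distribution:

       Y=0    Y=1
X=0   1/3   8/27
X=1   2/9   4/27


H(X) = 0.9510, H(Y) = 0.9911, H(X,Y) = 1.9386
I(X;Y) = H(X) + H(Y) - H(X,Y) = 0.0034 bits


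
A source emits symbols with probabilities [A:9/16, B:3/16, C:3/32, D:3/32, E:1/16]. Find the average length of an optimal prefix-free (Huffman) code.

Huffman tree construction:
Combine smallest probabilities repeatedly
Resulting codes:
  A: 1 (length 1)
  B: 00 (length 2)
  C: 0111 (length 4)
  D: 010 (length 3)
  E: 0110 (length 4)
Average length = Σ p(s) × length(s) = 1.8438 bits


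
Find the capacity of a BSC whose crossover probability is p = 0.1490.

For BSC with error probability p:
C = 1 - H(p) where H(p) is binary entropy
H(0.1490) = -0.1490 × log₂(0.1490) - 0.8510 × log₂(0.8510)
H(p) = 0.6073
C = 1 - 0.6073 = 0.3927 bits/use


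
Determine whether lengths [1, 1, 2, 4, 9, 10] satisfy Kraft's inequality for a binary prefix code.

Kraft inequality: Σ 2^(-l_i) ≤ 1 for prefix-free code
Calculating: 2^(-1) + 2^(-1) + 2^(-2) + 2^(-4) + 2^(-9) + 2^(-10)
= 0.5 + 0.5 + 0.25 + 0.0625 + 0.001953125 + 0.0009765625
= 1.3154
Since 1.3154 > 1, prefix-free code does not exist


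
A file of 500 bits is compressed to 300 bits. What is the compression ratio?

Compression ratio = Original / Compressed
= 500 / 300 = 1.67:1


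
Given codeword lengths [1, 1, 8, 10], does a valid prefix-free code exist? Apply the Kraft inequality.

Kraft inequality: Σ 2^(-l_i) ≤ 1 for prefix-free code
Calculating: 2^(-1) + 2^(-1) + 2^(-8) + 2^(-10)
= 0.5 + 0.5 + 0.00390625 + 0.0009765625
= 1.0049
Since 1.0049 > 1, prefix-free code does not exist


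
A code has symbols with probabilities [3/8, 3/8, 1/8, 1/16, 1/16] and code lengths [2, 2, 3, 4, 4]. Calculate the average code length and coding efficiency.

Average length L = Σ p_i × l_i = 2.3750 bits
Entropy H = 1.9363 bits
Efficiency η = H/L × 100% = 81.53%


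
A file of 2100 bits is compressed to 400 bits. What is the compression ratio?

Compression ratio = Original / Compressed
= 2100 / 400 = 5.25:1


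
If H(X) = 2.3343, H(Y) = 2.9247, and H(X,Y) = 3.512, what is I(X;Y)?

I(X;Y) = H(X) + H(Y) - H(X,Y)
I(X;Y) = 2.3343 + 2.9247 - 3.512 = 1.747 bits


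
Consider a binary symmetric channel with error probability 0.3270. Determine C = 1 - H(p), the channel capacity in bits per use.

For BSC with error probability p:
C = 1 - H(p) where H(p) is binary entropy
H(0.3270) = -0.3270 × log₂(0.3270) - 0.6730 × log₂(0.6730)
H(p) = 0.9118
C = 1 - 0.9118 = 0.0882 bits/use


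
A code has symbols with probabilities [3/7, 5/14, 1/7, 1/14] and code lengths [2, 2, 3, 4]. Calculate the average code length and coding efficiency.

Average length L = Σ p_i × l_i = 2.2857 bits
Entropy H = 1.7274 bits
Efficiency η = H/L × 100% = 75.57%


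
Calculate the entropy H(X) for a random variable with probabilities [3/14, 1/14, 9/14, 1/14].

H(X) = -Σ p(x) log₂ p(x)
  -3/14 × log₂(3/14) = 0.4762
  -1/14 × log₂(1/14) = 0.2720
  -9/14 × log₂(9/14) = 0.4098
  -1/14 × log₂(1/14) = 0.2720
H(X) = 1.4299 bits


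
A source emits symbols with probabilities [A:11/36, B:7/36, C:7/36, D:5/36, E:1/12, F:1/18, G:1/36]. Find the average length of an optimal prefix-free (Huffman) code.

Huffman tree construction:
Combine smallest probabilities repeatedly
Resulting codes:
  A: 10 (length 2)
  B: 00 (length 2)
  C: 01 (length 2)
  D: 110 (length 3)
  E: 1110 (length 4)
  F: 11111 (length 5)
  G: 11110 (length 5)
Average length = Σ p(s) × length(s) = 2.5556 bits


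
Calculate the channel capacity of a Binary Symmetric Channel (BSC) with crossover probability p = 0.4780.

For BSC with error probability p:
C = 1 - H(p) where H(p) is binary entropy
H(0.4780) = -0.4780 × log₂(0.4780) - 0.5220 × log₂(0.5220)
H(p) = 0.9986
C = 1 - 0.9986 = 0.0014 bits/use


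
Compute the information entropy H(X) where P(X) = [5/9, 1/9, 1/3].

H(X) = -Σ p(x) log₂ p(x)
  -5/9 × log₂(5/9) = 0.4711
  -1/9 × log₂(1/9) = 0.3522
  -1/3 × log₂(1/3) = 0.5283
H(X) = 1.3516 bits


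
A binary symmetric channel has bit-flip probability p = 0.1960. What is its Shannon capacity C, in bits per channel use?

For BSC with error probability p:
C = 1 - H(p) where H(p) is binary entropy
H(0.1960) = -0.1960 × log₂(0.1960) - 0.8040 × log₂(0.8040)
H(p) = 0.7139
C = 1 - 0.7139 = 0.2861 bits/use


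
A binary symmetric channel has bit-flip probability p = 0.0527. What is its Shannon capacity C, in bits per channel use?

For BSC with error probability p:
C = 1 - H(p) where H(p) is binary entropy
H(0.0527) = -0.0527 × log₂(0.0527) - 0.9473 × log₂(0.9473)
H(p) = 0.2978
C = 1 - 0.2978 = 0.7022 bits/use


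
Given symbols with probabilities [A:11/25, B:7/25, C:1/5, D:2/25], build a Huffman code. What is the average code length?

Huffman tree construction:
Combine smallest probabilities repeatedly
Resulting codes:
  A: 0 (length 1)
  B: 10 (length 2)
  C: 111 (length 3)
  D: 110 (length 3)
Average length = Σ p(s) × length(s) = 1.8400 bits


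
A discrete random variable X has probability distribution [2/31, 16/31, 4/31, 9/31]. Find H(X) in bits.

H(X) = -Σ p(x) log₂ p(x)
  -2/31 × log₂(2/31) = 0.2551
  -16/31 × log₂(16/31) = 0.4925
  -4/31 × log₂(4/31) = 0.3812
  -9/31 × log₂(9/31) = 0.5180
H(X) = 1.6468 bits


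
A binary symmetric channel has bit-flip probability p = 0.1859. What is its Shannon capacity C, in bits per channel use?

For BSC with error probability p:
C = 1 - H(p) where H(p) is binary entropy
H(0.1859) = -0.1859 × log₂(0.1859) - 0.8141 × log₂(0.8141)
H(p) = 0.6928
C = 1 - 0.6928 = 0.3072 bits/use


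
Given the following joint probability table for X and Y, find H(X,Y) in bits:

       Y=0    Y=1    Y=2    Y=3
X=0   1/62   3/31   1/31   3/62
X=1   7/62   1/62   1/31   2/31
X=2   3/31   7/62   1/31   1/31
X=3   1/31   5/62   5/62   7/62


H(X,Y) = -Σ p(x,y) log₂ p(x,y)
  p(0,0)=1/62: -0.0161 × log₂(0.0161) = 0.0960
  p(0,1)=3/31: -0.0968 × log₂(0.0968) = 0.3261
  p(0,2)=1/31: -0.0323 × log₂(0.0323) = 0.1598
  p(0,3)=3/62: -0.0484 × log₂(0.0484) = 0.2114
  p(1,0)=7/62: -0.1129 × log₂(0.1129) = 0.3553
  p(1,1)=1/62: -0.0161 × log₂(0.0161) = 0.0960
  p(1,2)=1/31: -0.0323 × log₂(0.0323) = 0.1598
  p(1,3)=2/31: -0.0645 × log₂(0.0645) = 0.2551
  p(2,0)=3/31: -0.0968 × log₂(0.0968) = 0.3261
  p(2,1)=7/62: -0.1129 × log₂(0.1129) = 0.3553
  p(2,2)=1/31: -0.0323 × log₂(0.0323) = 0.1598
  p(2,3)=1/31: -0.0323 × log₂(0.0323) = 0.1598
  p(3,0)=1/31: -0.0323 × log₂(0.0323) = 0.1598
  p(3,1)=5/62: -0.0806 × log₂(0.0806) = 0.2929
  p(3,2)=5/62: -0.0806 × log₂(0.0806) = 0.2929
  p(3,3)=7/62: -0.1129 × log₂(0.1129) = 0.3553
H(X,Y) = 3.7615 bits


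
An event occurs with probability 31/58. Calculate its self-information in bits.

Information content I(x) = -log₂(p(x))
I = -log₂(31/58) = -log₂(0.5345)
I = 0.9038 bits


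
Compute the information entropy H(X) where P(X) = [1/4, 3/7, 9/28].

H(X) = -Σ p(x) log₂ p(x)
  -1/4 × log₂(1/4) = 0.5000
  -3/7 × log₂(3/7) = 0.5239
  -9/28 × log₂(9/28) = 0.5263
H(X) = 1.5502 bits


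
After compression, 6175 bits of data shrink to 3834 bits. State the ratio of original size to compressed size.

Compression ratio = Original / Compressed
= 6175 / 3834 = 1.61:1


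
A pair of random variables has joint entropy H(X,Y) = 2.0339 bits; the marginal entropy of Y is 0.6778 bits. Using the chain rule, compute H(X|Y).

Chain rule: H(X,Y) = H(X|Y) + H(Y)
H(X|Y) = H(X,Y) - H(Y) = 2.0339 - 0.6778 = 1.3561 bits


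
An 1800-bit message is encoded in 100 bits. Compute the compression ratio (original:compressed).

Compression ratio = Original / Compressed
= 1800 / 100 = 18.00:1


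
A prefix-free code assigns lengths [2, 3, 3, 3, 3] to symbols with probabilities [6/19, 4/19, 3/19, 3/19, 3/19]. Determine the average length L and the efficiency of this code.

Average length L = Σ p_i × l_i = 2.6842 bits
Entropy H = 2.2598 bits
Efficiency η = H/L × 100% = 84.19%


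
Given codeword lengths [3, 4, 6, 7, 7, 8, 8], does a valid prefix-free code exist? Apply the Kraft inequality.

Kraft inequality: Σ 2^(-l_i) ≤ 1 for prefix-free code
Calculating: 2^(-3) + 2^(-4) + 2^(-6) + 2^(-7) + 2^(-7) + 2^(-8) + 2^(-8)
= 0.125 + 0.0625 + 0.015625 + 0.0078125 + 0.0078125 + 0.00390625 + 0.00390625
= 0.2266
Since 0.2266 ≤ 1, prefix-free code exists


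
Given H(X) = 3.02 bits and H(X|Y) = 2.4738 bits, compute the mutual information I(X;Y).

I(X;Y) = H(X) - H(X|Y)
I(X;Y) = 3.02 - 2.4738 = 0.5462 bits


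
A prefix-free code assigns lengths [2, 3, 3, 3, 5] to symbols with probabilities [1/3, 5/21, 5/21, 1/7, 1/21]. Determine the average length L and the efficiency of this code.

Average length L = Σ p_i × l_i = 2.7619 bits
Entropy H = 2.1244 bits
Efficiency η = H/L × 100% = 76.92%


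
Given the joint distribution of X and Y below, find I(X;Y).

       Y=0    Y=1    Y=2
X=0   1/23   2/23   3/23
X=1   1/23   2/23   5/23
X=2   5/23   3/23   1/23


H(X) = 1.5653, H(Y) = 1.5743, H(X,Y) = 2.9266
I(X;Y) = H(X) + H(Y) - H(X,Y) = 0.2130 bits


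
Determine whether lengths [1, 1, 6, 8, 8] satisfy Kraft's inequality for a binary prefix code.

Kraft inequality: Σ 2^(-l_i) ≤ 1 for prefix-free code
Calculating: 2^(-1) + 2^(-1) + 2^(-6) + 2^(-8) + 2^(-8)
= 0.5 + 0.5 + 0.015625 + 0.00390625 + 0.00390625
= 1.0234
Since 1.0234 > 1, prefix-free code does not exist


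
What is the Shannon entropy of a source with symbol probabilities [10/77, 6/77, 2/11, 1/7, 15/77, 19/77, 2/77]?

H(X) = -Σ p(x) log₂ p(x)
  -10/77 × log₂(10/77) = 0.3824
  -6/77 × log₂(6/77) = 0.2869
  -2/11 × log₂(2/11) = 0.4472
  -1/7 × log₂(1/7) = 0.4011
  -15/77 × log₂(15/77) = 0.4597
  -19/77 × log₂(19/77) = 0.4982
  -2/77 × log₂(2/77) = 0.1368
H(X) = 2.6122 bits


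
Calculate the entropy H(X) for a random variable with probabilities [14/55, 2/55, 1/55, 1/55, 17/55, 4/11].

H(X) = -Σ p(x) log₂ p(x)
  -14/55 × log₂(14/55) = 0.5025
  -2/55 × log₂(2/55) = 0.1739
  -1/55 × log₂(1/55) = 0.1051
  -1/55 × log₂(1/55) = 0.1051
  -17/55 × log₂(17/55) = 0.5236
  -4/11 × log₂(4/11) = 0.5307
H(X) = 1.9408 bits


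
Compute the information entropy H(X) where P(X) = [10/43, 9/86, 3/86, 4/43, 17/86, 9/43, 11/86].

H(X) = -Σ p(x) log₂ p(x)
  -10/43 × log₂(10/43) = 0.4894
  -9/86 × log₂(9/86) = 0.3408
  -3/86 × log₂(3/86) = 0.1689
  -4/43 × log₂(4/43) = 0.3187
  -17/86 × log₂(17/86) = 0.4623
  -9/43 × log₂(9/43) = 0.4723
  -11/86 × log₂(11/86) = 0.3795
H(X) = 2.6318 bits


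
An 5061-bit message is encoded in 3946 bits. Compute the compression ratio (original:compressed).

Compression ratio = Original / Compressed
= 5061 / 3946 = 1.28:1


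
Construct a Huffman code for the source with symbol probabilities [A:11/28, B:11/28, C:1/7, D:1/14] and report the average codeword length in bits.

Huffman tree construction:
Combine smallest probabilities repeatedly
Resulting codes:
  A: 11 (length 2)
  B: 0 (length 1)
  C: 101 (length 3)
  D: 100 (length 3)
Average length = Σ p(s) × length(s) = 1.8214 bits
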